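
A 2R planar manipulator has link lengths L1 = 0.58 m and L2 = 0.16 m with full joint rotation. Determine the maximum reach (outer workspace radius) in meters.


r_max = L1 + L2 = 0.58 + 0.16 = 0.7400

0.7400 m


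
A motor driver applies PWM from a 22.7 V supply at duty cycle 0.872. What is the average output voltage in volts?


V_avg = V_supply * D = 22.7*0.872 = 19.7944

19.7944 V


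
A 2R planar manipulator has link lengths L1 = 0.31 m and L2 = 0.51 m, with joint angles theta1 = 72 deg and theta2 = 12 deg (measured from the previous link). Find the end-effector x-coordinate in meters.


x = L1*cos(th1) + L2*cos(th1+th2) = 0.31*cos(72 deg) + 0.51*cos(84 deg) = 0.1491

0.1491 m


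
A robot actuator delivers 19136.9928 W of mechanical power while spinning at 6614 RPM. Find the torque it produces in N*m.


omega = 6614 * 2*pi/60 = 692.616460 rad/s
tau = P / omega = 19136.9928 / 692.616460 = 27.6300

27.6300 N*m


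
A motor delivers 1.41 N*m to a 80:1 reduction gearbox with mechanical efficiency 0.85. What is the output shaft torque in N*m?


tau_out = tau_in * N * eta = 1.41 * 80 * 0.85 = 95.8800

95.8800 N*m


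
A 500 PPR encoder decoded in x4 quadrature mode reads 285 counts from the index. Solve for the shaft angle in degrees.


angle = counts * 360 / (PPR*4) = 285 * 360 / 2000 = 51.3000

51.3000 degrees


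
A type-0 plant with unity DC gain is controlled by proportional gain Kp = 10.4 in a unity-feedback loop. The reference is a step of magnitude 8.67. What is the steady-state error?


e_ss = R/(1 + Kp) = 8.67/(1 + 10.4) = 8.67/11.4000 = 0.7605

0.7605


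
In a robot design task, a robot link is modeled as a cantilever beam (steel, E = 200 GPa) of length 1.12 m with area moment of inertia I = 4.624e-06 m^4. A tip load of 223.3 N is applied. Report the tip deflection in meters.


delta = F*L^3/(3*E*I) = 223.3*1.12^3/(3*2.000e+11*4.624e-06)
      = 313.7204224/2774400 = 1.1308e-04

1.1308e-04 m


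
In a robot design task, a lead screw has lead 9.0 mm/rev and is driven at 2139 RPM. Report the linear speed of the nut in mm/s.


v = lead * (RPM/60) = 9.0*2139/60 = 320.8500

320.8500 mm/s


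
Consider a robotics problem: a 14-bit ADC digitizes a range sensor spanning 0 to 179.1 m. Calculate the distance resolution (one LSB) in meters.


res = range / 2^n = 179.1/2^14 = 179.1/16384 = 0.0109

0.0109 m


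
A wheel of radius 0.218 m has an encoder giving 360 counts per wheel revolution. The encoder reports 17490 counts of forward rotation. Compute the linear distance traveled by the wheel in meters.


revs = 17490/360 = 48.583333
d = revs * 2*pi*r = 48.583333 * 2*pi*0.218 = 66.5463

66.5463 m


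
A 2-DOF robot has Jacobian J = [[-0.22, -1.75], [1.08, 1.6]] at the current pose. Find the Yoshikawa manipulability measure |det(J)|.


det(J) = -0.22*1.6 - (-1.75)*(1.08) = 1.5380
|det(J)| = 1.5380

1.5380


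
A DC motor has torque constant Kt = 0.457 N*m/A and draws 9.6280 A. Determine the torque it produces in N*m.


tau = Kt * I = 0.457*9.6280 = 4.4000

4.4000 N*m


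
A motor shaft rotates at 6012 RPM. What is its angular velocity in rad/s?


omega = 6012 * 2*pi/60 = 629.5752

629.5752 rad/s


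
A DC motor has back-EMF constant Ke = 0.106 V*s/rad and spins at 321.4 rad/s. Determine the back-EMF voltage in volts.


V_emf = Ke * omega = 0.106*321.4 = 34.0684

34.0684 V


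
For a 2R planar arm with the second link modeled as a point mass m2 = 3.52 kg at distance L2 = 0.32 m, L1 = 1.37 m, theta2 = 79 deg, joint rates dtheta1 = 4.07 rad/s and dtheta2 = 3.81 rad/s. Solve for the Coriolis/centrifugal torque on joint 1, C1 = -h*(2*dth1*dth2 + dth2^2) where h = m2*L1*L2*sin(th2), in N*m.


h = m2*L1*L2*sin(th2) = 3.52*1.37*0.32*sin(79 deg) = 1.514816
C1 = -h*(2*4.07*3.81 + 3.81^2) = -1.514816*45.5295 = -68.9688

-68.9688 N*m


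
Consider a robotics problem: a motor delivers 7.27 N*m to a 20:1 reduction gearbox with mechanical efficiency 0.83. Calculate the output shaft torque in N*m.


tau_out = tau_in * N * eta = 7.27 * 20 * 0.83 = 120.6820

120.6820 N*m


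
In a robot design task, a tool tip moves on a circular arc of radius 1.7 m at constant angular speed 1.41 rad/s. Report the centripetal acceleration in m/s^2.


a_c = omega^2 * r = 1.41^2 * 1.7 = 3.3798

3.3798 m/s^2


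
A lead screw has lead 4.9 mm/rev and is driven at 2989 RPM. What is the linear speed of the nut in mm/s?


v = lead * (RPM/60) = 4.9*2989/60 = 244.1017

244.1017 mm/s


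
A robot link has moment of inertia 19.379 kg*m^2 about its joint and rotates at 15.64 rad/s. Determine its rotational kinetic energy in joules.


KE = (1/2)*I*omega^2 = 0.5*19.379*15.64^2 = 2370.1447

2370.1447 J


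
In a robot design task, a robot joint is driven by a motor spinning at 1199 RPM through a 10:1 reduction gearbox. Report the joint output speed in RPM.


omega_joint = omega_motor / N = 1199 / 10 = 119.9000

119.9000 RPM


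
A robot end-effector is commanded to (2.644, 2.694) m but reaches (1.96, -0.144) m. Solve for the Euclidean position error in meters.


dx = 1.96 - (2.644) = -0.6840, dy = -0.144 - (2.694) = -2.8380
err = sqrt(0.467856 + 8.054244) = 2.9193

2.9193 m


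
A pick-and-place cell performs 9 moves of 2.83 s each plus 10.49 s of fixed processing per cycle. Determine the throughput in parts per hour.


T_cycle = 9*2.83 + 10.49 = 35.9600 s
rate = 3600/T = 100.1112

100.1112 parts/hour


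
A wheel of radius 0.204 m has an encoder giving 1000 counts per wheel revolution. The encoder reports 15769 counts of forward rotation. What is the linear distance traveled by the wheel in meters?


revs = 15769/1000 = 15.769000
d = revs * 2*pi*r = 15.769000 * 2*pi*0.204 = 20.2122

20.2122 m


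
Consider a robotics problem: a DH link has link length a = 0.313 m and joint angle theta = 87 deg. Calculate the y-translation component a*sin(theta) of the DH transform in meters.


a*sin(theta) = 0.313*sin(87 deg) = 0.3126

0.3126 m


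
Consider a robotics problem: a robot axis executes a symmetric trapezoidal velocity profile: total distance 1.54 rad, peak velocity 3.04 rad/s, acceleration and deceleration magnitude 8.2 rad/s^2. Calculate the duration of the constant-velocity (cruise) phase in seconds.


t_acc = v/a = 0.370732 s, d_acc = v^2/(2a) = 0.563512 rad each
d_cruise = 1.54 - 2*0.563512 = 0.412976 rad
t_cruise = d_cruise/v = 0.412976/3.04 = 0.1358

0.1358 s


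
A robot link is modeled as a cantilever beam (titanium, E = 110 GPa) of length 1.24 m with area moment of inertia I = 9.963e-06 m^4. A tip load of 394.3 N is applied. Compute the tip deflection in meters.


delta = F*L^3/(3*E*I) = 394.3*1.24^3/(3*1.100e+11*9.963e-06)
      = 751.7818432/3287790 = 2.2866e-04

2.2866e-04 m


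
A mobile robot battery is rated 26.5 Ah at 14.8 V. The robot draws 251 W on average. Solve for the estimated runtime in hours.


E = 26.5*14.8 = 392.2000 Wh
t = E/P = 392.2000/251 = 1.5625

1.5625 hours


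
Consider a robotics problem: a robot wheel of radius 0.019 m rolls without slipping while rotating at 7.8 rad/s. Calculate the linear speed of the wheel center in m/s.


v = omega * r = 7.8 * 0.019 = 0.1482

0.1482 m/s


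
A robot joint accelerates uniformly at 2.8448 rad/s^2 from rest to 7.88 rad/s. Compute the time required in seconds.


t = delta_omega / alpha = 7.88 / 2.8448 = 2.7700

2.7700 s


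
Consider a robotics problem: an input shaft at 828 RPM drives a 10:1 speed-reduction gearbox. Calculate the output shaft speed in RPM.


omega_out = omega_in / N = 828 / 10 = 82.8000

82.8000 RPM


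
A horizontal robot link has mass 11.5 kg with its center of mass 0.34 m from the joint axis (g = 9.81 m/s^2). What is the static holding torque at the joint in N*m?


tau = m*g*L = 11.5 * 9.81 * 0.34 = 38.3571

38.3571 N*m


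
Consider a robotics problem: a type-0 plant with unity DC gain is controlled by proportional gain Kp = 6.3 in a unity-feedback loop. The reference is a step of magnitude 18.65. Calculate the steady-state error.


e_ss = R/(1 + Kp) = 18.65/(1 + 6.3) = 18.65/7.3000 = 2.5548

2.5548


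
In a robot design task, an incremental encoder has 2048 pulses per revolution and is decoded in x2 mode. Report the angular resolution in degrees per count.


resolution = 360 / (PPR * 2) = 360 / 4096 = 0.0879

0.0879 degrees


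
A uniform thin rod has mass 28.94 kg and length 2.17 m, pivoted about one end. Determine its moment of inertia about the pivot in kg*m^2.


I = (1/3)*m*L^2 = (1/3)*28.94*2.17^2 = 45.4252

45.4252 kg*m^2


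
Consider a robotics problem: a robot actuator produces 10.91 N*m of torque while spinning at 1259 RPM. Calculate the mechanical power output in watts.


omega = 1259 * 2*pi/60 = 131.842172 rad/s
P = tau * omega = 10.91 * 131.842172 = 1438.3981

1438.3981 W


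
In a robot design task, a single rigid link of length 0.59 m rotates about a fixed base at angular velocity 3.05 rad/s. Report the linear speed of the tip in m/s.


v = L*omega = 0.59 * 3.05 = 1.7995

1.7995 m/s


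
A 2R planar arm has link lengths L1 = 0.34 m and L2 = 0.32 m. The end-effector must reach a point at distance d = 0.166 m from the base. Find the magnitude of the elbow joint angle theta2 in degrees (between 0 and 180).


cos(th2) = (d^2 - L1^2 - L2^2)/(2*L1*L2) = (0.166^2 - 0.34^2 - 0.32^2)/(2*0.34*0.32) = -0.87520221
th2 = acos(-0.87520221) = 151.0689 deg

151.0689 degrees


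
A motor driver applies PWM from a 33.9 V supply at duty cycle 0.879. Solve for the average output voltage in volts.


V_avg = V_supply * D = 33.9*0.879 = 29.7981

29.7981 V


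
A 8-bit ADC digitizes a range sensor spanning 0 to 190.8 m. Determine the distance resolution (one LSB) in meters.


res = range / 2^n = 190.8/2^8 = 190.8/256 = 0.7453

0.7453 m


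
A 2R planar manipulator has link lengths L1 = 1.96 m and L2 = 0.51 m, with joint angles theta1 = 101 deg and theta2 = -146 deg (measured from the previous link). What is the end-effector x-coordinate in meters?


x = L1*cos(th1) + L2*cos(th1+th2) = 1.96*cos(101 deg) + 0.51*cos(-45 deg) = -0.0134

-0.0134 m


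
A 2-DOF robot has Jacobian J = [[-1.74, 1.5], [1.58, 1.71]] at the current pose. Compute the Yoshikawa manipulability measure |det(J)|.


det(J) = -1.74*1.71 - (1.5)*(1.58) = -5.3454
|det(J)| = 5.3454

5.3454


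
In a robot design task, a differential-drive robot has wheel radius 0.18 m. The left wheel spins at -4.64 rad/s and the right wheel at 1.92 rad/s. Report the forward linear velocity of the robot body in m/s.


v = r*(wR + wL)/2 = 0.18*(1.92 + -4.64)/2 = -0.2448

-0.2448 m/s


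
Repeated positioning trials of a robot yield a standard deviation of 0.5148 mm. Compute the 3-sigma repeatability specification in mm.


repeatability = 3*sigma = 3*0.5148 = 1.5444

1.5444 mm


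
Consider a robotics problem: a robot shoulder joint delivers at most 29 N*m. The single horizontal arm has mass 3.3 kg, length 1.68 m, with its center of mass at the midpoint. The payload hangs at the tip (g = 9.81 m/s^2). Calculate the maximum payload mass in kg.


tau_arm = m_arm*g*(L/2) = 3.3*9.81*1.68/2 = 27.1933 N*m
tau_payload = tau_max - tau_arm = 29 - 27.1933 = 1.8067
m_payload = tau_payload / (g*L) = 1.8067 / (9.81*1.68) = 0.1096

0.1096 kg


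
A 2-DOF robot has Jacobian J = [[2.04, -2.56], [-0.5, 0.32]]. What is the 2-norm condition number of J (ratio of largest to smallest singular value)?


JJ^T eigenvalues: trace(JJ^T) = 11.0676, det(JJ^T) = det(J)^2 = 0.39337984
s_max^2 = (11.0676 + sqrt(120.91825040))/2 = 11.03194174
s_min^2 = (11.0676 - sqrt(120.91825040))/2 = 0.03565826
kappa = s_max/s_min = sqrt(11.03194174/0.03565826) = 17.5892

17.5892


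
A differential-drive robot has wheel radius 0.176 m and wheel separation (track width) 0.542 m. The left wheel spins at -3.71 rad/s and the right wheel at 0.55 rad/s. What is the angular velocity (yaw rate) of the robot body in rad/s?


omega = r*(wR - wL)/L = 0.176*(0.55 - (-3.71))/0.542 = 1.3833

1.3833 rad/s


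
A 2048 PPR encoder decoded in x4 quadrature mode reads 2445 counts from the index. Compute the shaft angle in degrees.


angle = counts * 360 / (PPR*4) = 2445 * 360 / 8192 = 107.4463

107.4463 degrees


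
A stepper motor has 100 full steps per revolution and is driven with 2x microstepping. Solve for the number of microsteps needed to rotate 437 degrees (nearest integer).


step_size = 360/(100*2) = 360/200 = 1.800000 deg
n = 437/(360/200) = 437*200/360 = 242.7778 -> 243

243 steps


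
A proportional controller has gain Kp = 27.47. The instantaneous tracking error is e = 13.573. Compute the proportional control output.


u_P = Kp * e = 27.47 * 13.573 = 372.8503

372.8503


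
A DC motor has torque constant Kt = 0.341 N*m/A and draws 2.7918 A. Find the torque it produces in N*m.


tau = Kt * I = 0.341*2.7918 = 0.9520

0.9520 N*m


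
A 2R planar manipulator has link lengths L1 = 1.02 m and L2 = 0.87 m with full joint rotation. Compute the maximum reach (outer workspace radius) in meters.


r_max = L1 + L2 = 1.02 + 0.87 = 1.8900

1.8900 m


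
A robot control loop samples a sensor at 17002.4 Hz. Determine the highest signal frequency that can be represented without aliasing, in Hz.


f_max = f_s/2 = 17002.4/2 = 8501.2000

8501.2000 Hz


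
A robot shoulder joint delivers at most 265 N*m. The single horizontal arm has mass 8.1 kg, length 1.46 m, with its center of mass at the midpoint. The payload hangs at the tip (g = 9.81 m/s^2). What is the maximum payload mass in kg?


tau_arm = m_arm*g*(L/2) = 8.1*9.81*1.46/2 = 58.0065 N*m
tau_payload = tau_max - tau_arm = 265 - 58.0065 = 206.9935
m_payload = tau_payload / (g*L) = 206.9935 / (9.81*1.46) = 14.4522

14.4522 kg


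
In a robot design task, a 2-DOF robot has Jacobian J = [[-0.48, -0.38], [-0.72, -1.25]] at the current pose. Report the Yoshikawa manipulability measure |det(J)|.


det(J) = -0.48*-1.25 - (-0.38)*(-0.72) = 0.3264
|det(J)| = 0.3264

0.3264


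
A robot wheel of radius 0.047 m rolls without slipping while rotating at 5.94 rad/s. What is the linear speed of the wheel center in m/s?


v = omega * r = 5.94 * 0.047 = 0.2792

0.2792 m/s


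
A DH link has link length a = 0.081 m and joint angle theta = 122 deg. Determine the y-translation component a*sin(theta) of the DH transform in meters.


a*sin(theta) = 0.081*sin(122 deg) = 0.0687

0.0687 m


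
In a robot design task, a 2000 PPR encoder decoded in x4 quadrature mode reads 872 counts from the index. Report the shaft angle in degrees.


angle = counts * 360 / (PPR*4) = 872 * 360 / 8000 = 39.2400

39.2400 degrees


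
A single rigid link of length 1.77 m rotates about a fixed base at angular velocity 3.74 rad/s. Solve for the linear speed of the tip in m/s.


v = L*omega = 1.77 * 3.74 = 6.6198

6.6198 m/s


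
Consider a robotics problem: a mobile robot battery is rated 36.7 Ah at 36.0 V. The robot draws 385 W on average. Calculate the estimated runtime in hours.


E = 36.7*36.0 = 1321.2000 Wh
t = E/P = 1321.2000/385 = 3.4317

3.4317 hours


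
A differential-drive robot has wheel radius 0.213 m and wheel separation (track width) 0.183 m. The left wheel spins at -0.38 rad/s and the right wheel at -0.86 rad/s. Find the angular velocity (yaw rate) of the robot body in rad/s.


omega = r*(wR - wL)/L = 0.213*(-0.86 - (-0.38))/0.183 = -0.5587

-0.5587 rad/s


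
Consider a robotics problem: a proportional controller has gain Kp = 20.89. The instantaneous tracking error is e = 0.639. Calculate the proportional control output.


u_P = Kp * e = 20.89 * 0.639 = 13.3487

13.3487


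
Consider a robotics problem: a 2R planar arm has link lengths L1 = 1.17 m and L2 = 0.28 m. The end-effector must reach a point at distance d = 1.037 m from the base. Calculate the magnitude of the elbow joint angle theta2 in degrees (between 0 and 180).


cos(th2) = (d^2 - L1^2 - L2^2)/(2*L1*L2) = (1.037^2 - 1.17^2 - 0.28^2)/(2*1.17*0.28) = -0.56766026
th2 = acos(-0.56766026) = 124.5872 deg

124.5872 degrees


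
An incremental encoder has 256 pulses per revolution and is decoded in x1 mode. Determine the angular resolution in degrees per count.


resolution = 360 / (PPR * 1) = 360 / 256 = 1.4062

1.4062 degrees


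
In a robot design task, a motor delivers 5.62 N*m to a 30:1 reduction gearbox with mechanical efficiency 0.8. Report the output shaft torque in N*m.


tau_out = tau_in * N * eta = 5.62 * 30 * 0.8 = 134.8800

134.8800 N*m


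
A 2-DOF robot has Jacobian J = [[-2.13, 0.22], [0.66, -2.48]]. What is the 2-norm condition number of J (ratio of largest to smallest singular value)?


JJ^T eigenvalues: trace(JJ^T) = 11.1713, det(JJ^T) = det(J)^2 = 26.39082384
s_max^2 = (11.1713 + sqrt(19.23464833))/2 = 7.77851618
s_min^2 = (11.1713 - sqrt(19.23464833))/2 = 3.39278382
kappa = s_max/s_min = sqrt(7.77851618/3.39278382) = 1.5142

1.5142


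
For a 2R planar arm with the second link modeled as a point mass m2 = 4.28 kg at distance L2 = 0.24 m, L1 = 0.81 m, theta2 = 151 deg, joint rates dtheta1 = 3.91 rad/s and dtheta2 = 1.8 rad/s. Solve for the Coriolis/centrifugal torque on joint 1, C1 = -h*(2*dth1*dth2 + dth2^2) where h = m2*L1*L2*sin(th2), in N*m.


h = m2*L1*L2*sin(th2) = 4.28*0.81*0.24*sin(151 deg) = 0.403377
C1 = -h*(2*3.91*1.8 + 1.8^2) = -0.403377*17.3160 = -6.9849

-6.9849 N*m


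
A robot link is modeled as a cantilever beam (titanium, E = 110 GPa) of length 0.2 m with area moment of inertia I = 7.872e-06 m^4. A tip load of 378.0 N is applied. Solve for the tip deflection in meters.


delta = F*L^3/(3*E*I) = 378.0*0.2^3/(3*1.100e+11*7.872e-06)
      = 3.024/2597760 = 1.1641e-06

1.1641e-06 m


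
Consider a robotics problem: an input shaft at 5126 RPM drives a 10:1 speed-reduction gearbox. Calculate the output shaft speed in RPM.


omega_out = omega_in / N = 5126 / 10 = 512.6000

512.6000 RPM


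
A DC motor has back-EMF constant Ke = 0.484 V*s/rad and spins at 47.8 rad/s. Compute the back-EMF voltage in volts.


V_emf = Ke * omega = 0.484*47.8 = 23.1352

23.1352 V


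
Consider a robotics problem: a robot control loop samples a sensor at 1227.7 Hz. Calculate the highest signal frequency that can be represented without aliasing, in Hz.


f_max = f_s/2 = 1227.7/2 = 613.8500

613.8500 Hz


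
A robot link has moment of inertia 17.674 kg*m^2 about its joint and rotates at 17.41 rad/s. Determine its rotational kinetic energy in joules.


KE = (1/2)*I*omega^2 = 0.5*17.674*17.41^2 = 2678.5663

2678.5663 J


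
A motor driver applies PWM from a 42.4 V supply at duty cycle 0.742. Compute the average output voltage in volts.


V_avg = V_supply * D = 42.4*0.742 = 31.4608

31.4608 V


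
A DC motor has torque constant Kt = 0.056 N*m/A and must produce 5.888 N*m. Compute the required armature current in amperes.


I = tau / Kt = 5.888/0.056 = 105.1429

105.1429 A


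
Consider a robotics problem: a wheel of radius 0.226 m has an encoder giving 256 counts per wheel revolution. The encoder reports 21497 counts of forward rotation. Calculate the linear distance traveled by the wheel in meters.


revs = 21497/256 = 83.972656
d = revs * 2*pi*r = 83.972656 * 2*pi*0.226 = 119.2412

119.2412 m


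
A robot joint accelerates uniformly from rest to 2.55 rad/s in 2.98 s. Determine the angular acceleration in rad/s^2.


alpha = delta_omega / t = 2.55 / 2.98 = 0.8557

0.8557 rad/s^2


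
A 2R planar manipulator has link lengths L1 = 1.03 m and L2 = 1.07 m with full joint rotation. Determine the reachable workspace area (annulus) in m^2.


r_max = L1 + L2 = 2.1000, r_min = |L1 - L2| = 0.0400
A = pi*(r_max^2 - r_min^2) = pi*(4.4100 - 0.0016) = 13.8494

13.8494 m^2


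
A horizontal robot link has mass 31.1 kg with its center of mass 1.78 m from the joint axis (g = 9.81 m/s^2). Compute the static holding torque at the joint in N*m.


tau = m*g*L = 31.1 * 9.81 * 1.78 = 543.0620

543.0620 N*m


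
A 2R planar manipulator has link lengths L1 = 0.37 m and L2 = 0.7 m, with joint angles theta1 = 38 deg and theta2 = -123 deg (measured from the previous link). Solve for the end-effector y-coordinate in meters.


y = L1*sin(th1) + L2*sin(th1+th2) = 0.37*sin(38 deg) + 0.7*sin(-85 deg) = -0.4695

-0.4695 m


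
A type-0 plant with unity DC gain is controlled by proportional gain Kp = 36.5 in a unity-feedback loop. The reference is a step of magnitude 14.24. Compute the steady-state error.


e_ss = R/(1 + Kp) = 14.24/(1 + 36.5) = 14.24/37.5000 = 0.3797

0.3797


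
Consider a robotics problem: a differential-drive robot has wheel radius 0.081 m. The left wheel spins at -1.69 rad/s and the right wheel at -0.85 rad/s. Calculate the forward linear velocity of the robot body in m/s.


v = r*(wR + wL)/2 = 0.081*(-0.85 + -1.69)/2 = -0.1029

-0.1029 m/s


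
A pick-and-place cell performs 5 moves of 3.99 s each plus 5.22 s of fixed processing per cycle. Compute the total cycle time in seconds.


T = 5*3.99 + 5.22 = 25.1700

25.1700 s


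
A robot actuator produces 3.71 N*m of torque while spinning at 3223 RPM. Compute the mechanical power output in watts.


omega = 3223 * 2*pi/60 = 337.511771 rad/s
P = tau * omega = 3.71 * 337.511771 = 1252.1687

1252.1687 W


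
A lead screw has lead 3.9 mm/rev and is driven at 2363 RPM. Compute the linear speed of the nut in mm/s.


v = lead * (RPM/60) = 3.9*2363/60 = 153.5950

153.5950 mm/s


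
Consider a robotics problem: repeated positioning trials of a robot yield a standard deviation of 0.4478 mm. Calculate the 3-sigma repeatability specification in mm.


repeatability = 3*sigma = 3*0.4478 = 1.3434

1.3434 mm


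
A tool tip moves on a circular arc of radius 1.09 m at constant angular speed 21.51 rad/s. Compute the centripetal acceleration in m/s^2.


a_c = omega^2 * r = 21.51^2 * 1.09 = 504.3213

504.3213 m/s^2


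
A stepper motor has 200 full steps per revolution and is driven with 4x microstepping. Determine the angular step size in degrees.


step = 360/(200*4) = 360/800 = 0.4500

0.4500 degrees


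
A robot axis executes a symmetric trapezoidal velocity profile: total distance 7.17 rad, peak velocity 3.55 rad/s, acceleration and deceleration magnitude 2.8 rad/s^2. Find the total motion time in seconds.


t_acc = v/a = 3.55/2.8 = 1.267857 s
d_acc = v^2/(2a) = 2.250446 rad (each ramp)
d_cruise = 7.17 - 2*2.250446 = 2.669108 rad
t_cruise = 2.669108/3.55 = 0.751861 s
t_total = 2*1.267857 + 0.751861 = 3.2876

3.2876 s


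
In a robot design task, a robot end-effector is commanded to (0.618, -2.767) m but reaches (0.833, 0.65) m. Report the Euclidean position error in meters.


dx = 0.833 - (0.618) = 0.2150, dy = 0.65 - (-2.767) = 3.4170
err = sqrt(0.046225 + 11.675889) = 3.4238

3.4238 m


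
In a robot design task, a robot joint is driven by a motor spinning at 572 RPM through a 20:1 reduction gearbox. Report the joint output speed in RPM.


omega_joint = omega_motor / N = 572 / 20 = 28.6000

28.6000 RPM


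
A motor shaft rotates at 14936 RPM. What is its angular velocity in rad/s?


omega = 14936 * 2*pi/60 = 1564.0943

1564.0943 rad/s


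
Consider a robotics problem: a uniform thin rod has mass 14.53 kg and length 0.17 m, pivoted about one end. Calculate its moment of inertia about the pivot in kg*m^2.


I = (1/3)*m*L^2 = (1/3)*14.53*0.17^2 = 0.1400

0.1400 kg*m^2


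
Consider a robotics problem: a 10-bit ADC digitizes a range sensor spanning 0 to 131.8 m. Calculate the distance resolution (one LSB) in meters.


res = range / 2^n = 131.8/2^10 = 131.8/1024 = 0.1287

0.1287 m


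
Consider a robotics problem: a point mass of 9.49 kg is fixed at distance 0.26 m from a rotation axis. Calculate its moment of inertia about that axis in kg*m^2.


I = m*r^2 = 9.49*0.26^2 = 0.6415

0.6415 kg*m^2


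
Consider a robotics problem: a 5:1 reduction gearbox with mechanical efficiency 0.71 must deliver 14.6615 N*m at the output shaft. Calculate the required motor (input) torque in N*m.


tau_in = tau_out / (N * eta) = 14.6615 / (5 * 0.71) = 4.1300

4.1300 N*m


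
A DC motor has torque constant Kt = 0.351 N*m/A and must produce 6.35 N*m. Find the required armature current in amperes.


I = tau / Kt = 6.35/0.351 = 18.0912

18.0912 A


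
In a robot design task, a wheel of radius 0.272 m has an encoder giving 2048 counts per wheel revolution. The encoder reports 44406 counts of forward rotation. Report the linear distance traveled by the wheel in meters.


revs = 44406/2048 = 21.682617
d = revs * 2*pi*r = 21.682617 * 2*pi*0.272 = 37.0562

37.0562 m


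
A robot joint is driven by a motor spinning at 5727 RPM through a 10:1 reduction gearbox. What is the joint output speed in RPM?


omega_joint = omega_motor / N = 5727 / 10 = 572.7000

572.7000 RPM


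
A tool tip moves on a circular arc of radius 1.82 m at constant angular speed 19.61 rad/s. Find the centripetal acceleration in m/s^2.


a_c = omega^2 * r = 19.61^2 * 1.82 = 699.8848

699.8848 m/s^2


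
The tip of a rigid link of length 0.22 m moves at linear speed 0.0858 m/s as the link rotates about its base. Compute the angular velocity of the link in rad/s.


omega = v / L = 0.0858 / 0.22 = 0.3900

0.3900 rad/s


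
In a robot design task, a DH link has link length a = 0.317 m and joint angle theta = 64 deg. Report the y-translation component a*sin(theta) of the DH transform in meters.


a*sin(theta) = 0.317*sin(64 deg) = 0.2849

0.2849 m


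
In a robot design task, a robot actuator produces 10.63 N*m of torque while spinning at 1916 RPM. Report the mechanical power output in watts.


omega = 1916 * 2*pi/60 = 200.643051 rad/s
P = tau * omega = 10.63 * 200.643051 = 2132.8356

2132.8356 W


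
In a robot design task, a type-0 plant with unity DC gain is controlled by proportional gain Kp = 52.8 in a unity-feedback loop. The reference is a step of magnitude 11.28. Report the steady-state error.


e_ss = R/(1 + Kp) = 11.28/(1 + 52.8) = 11.28/53.8000 = 0.2097

0.2097


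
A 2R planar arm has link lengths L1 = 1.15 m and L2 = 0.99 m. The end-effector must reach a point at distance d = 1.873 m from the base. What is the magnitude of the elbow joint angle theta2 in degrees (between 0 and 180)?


cos(th2) = (d^2 - L1^2 - L2^2)/(2*L1*L2) = (1.873^2 - 1.15^2 - 0.99^2)/(2*1.15*0.99) = 0.52943742
th2 = acos(0.52943742) = 58.0325 deg

58.0325 degrees


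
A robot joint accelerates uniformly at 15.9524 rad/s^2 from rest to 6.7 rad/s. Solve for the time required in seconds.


t = delta_omega / alpha = 6.7 / 15.9524 = 0.4200

0.4200 s


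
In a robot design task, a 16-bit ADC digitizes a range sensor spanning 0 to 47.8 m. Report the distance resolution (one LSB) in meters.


res = range / 2^n = 47.8/2^16 = 47.8/65536 = 7.2937e-04

7.2937e-04 m


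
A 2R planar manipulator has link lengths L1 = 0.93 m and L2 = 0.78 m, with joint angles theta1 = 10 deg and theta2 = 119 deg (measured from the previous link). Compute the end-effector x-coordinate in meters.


x = L1*cos(th1) + L2*cos(th1+th2) = 0.93*cos(10 deg) + 0.78*cos(129 deg) = 0.4250

0.4250 m


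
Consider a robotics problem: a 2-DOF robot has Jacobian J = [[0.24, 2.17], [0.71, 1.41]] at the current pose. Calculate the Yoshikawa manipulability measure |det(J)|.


det(J) = 0.24*1.41 - (2.17)*(0.71) = -1.2023
|det(J)| = 1.2023

1.2023


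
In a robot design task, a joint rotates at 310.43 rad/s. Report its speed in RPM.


RPM = 310.43 * 60/(2*pi) = 2964.3881

2964.3881 RPM


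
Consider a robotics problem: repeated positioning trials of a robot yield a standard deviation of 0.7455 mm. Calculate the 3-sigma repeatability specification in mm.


repeatability = 3*sigma = 3*0.7455 = 2.2365

2.2365 mm


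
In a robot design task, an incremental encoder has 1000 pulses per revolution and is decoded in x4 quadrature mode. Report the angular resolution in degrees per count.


resolution = 360 / (PPR * 4) = 360 / 4000 = 0.0900

0.0900 degrees


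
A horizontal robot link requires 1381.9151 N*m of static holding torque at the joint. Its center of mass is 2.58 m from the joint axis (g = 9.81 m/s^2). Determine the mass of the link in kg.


m = tau / (g*L) = 1381.9151 / (9.81 * 2.58) = 54.6000

54.6000 kg


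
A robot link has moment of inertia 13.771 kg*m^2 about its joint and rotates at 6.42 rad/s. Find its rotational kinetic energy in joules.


KE = (1/2)*I*omega^2 = 0.5*13.771*6.42^2 = 283.7955

283.7955 J


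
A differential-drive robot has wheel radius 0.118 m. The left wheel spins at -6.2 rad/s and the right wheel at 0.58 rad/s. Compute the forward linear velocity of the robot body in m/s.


v = r*(wR + wL)/2 = 0.118*(0.58 + -6.2)/2 = -0.3316

-0.3316 m/s


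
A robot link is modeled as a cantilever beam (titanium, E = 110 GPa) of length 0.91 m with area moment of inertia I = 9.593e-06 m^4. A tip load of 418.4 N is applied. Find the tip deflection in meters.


delta = F*L^3/(3*E*I) = 418.4*0.91^3/(3*1.100e+11*9.593e-06)
      = 315.2941064/3165690 = 9.9597e-05

9.9597e-05 m


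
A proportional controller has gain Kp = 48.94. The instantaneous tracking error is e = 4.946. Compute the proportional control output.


u_P = Kp * e = 48.94 * 4.946 = 242.0572

242.0572


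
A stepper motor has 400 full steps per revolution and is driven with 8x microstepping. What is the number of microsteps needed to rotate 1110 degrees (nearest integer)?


step_size = 360/(400*8) = 360/3200 = 0.112500 deg
n = 1110/(360/3200) = 1110*3200/360 = 9866.6667 -> 9867

9867 steps


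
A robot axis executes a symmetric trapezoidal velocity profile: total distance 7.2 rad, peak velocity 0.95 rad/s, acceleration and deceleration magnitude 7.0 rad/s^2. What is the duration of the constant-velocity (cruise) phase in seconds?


t_acc = v/a = 0.135714 s, d_acc = v^2/(2a) = 0.064464 rad each
d_cruise = 7.2 - 2*0.064464 = 7.071072 rad
t_cruise = d_cruise/v = 7.071072/0.95 = 7.4432

7.4432 s


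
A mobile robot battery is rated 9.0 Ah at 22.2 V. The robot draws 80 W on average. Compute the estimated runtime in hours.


E = 9.0*22.2 = 199.8000 Wh
t = E/P = 199.8000/80 = 2.4975

2.4975 hours


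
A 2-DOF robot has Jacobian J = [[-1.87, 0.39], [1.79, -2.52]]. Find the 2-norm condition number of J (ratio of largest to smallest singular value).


JJ^T eigenvalues: trace(JJ^T) = 13.2035, det(JJ^T) = det(J)^2 = 16.11460449
s_max^2 = (13.2035 + sqrt(109.87399429))/2 = 11.84278984
s_min^2 = (13.2035 - sqrt(109.87399429))/2 = 1.36071016
kappa = s_max/s_min = sqrt(11.84278984/1.36071016) = 2.9502

2.9502


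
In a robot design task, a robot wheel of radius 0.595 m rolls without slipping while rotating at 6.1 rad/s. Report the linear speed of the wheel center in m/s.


v = omega * r = 6.1 * 0.595 = 3.6295

3.6295 m/s


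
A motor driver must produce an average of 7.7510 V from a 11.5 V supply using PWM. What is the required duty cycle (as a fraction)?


D = V_avg/V_supply = 7.7510/11.5 = 0.6740

0.6740


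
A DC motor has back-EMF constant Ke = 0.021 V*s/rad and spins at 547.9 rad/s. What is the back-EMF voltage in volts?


V_emf = Ke * omega = 0.021*547.9 = 11.5059

11.5059 V


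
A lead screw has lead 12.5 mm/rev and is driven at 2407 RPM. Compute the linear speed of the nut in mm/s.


v = lead * (RPM/60) = 12.5*2407/60 = 501.4583

501.4583 mm/s


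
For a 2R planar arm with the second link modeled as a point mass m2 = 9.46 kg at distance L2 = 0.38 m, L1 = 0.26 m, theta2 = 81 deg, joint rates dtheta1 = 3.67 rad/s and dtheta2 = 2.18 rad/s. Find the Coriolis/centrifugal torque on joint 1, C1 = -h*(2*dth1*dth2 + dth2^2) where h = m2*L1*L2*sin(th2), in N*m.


h = m2*L1*L2*sin(th2) = 9.46*0.26*0.38*sin(81 deg) = 0.923141
C1 = -h*(2*3.67*2.18 + 2.18^2) = -0.923141*20.7536 = -19.1585

-19.1585 N*m


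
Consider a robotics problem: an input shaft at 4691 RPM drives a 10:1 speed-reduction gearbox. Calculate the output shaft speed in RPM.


omega_out = omega_in / N = 4691 / 10 = 469.1000

469.1000 RPM


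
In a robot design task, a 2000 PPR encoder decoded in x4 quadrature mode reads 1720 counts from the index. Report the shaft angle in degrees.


angle = counts * 360 / (PPR*4) = 1720 * 360 / 8000 = 77.4000

77.4000 degrees


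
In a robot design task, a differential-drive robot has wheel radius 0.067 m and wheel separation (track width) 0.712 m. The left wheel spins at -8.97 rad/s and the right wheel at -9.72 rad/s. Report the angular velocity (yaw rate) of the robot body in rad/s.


omega = r*(wR - wL)/L = 0.067*(-9.72 - (-8.97))/0.712 = -0.0706

-0.0706 rad/s


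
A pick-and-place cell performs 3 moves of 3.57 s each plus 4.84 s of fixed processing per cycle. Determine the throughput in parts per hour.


T_cycle = 3*3.57 + 4.84 = 15.5500 s
rate = 3600/T = 231.5113

231.5113 parts/hour


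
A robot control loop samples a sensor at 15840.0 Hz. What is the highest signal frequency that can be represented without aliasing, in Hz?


f_max = f_s/2 = 15840.0/2 = 7920.0000

7920.0000 Hz


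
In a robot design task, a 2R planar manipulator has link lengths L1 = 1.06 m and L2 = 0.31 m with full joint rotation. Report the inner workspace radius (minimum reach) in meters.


r_min = |L1 - L2| = |1.06 - 0.31| = 0.7500

0.7500 m


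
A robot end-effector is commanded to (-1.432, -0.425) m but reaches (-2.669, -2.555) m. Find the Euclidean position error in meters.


dx = -2.669 - (-1.432) = -1.2370, dy = -2.555 - (-0.425) = -2.1300
err = sqrt(1.530169 + 4.536900) = 2.4631

2.4631 m


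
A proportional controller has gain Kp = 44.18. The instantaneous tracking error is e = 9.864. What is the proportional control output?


u_P = Kp * e = 44.18 * 9.864 = 435.7915

435.7915


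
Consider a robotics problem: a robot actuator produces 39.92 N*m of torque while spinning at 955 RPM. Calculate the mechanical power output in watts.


omega = 955 * 2*pi/60 = 100.007366 rad/s
P = tau * omega = 39.92 * 100.007366 = 3992.2941

3992.2941 W


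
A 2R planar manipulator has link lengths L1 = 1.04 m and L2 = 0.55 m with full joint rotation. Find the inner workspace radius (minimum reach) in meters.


r_min = |L1 - L2| = |1.04 - 0.55| = 0.4900

0.4900 m


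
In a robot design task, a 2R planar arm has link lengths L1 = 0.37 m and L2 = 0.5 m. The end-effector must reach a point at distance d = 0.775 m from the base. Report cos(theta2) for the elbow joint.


cos(th2) = (d^2 - L1^2 - L2^2)/(2*L1*L2) = (0.775^2 - 0.37^2 - 0.5^2)/(2*0.37*0.5) = 0.5776

0.5776


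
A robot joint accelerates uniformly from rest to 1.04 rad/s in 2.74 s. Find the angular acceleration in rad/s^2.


alpha = delta_omega / t = 1.04 / 2.74 = 0.3796

0.3796 rad/s^2


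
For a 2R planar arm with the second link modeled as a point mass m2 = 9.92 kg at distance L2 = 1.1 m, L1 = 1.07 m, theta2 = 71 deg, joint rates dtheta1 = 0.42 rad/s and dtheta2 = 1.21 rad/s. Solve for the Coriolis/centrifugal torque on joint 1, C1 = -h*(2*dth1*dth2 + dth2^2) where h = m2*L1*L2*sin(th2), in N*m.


h = m2*L1*L2*sin(th2) = 9.92*1.07*1.1*sin(71 deg) = 11.039724
C1 = -h*(2*0.42*1.21 + 1.21^2) = -11.039724*2.4805 = -27.3840

-27.3840 N*m


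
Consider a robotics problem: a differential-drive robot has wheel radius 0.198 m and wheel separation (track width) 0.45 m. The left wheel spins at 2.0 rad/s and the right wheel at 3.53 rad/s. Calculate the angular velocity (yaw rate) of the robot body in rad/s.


omega = r*(wR - wL)/L = 0.198*(3.53 - (2.0))/0.45 = 0.6732

0.6732 rad/s


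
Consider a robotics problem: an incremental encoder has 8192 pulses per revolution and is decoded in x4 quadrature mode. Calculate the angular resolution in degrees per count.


resolution = 360 / (PPR * 4) = 360 / 32768 = 0.0110

0.0110 degrees


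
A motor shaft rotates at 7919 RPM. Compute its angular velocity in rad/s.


omega = 7919 * 2*pi/60 = 829.2757

829.2757 rad/s


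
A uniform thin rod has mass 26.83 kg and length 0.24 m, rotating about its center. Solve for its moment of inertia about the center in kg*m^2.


I = (1/12)*m*L^2 = (1/12)*26.83*0.24^2 = 0.1288

0.1288 kg*m^2


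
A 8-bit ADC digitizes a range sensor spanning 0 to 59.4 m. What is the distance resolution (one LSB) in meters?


res = range / 2^n = 59.4/2^8 = 59.4/256 = 0.2320

0.2320 m


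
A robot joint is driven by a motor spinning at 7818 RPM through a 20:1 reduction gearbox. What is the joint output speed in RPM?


omega_joint = omega_motor / N = 7818 / 20 = 390.9000

390.9000 RPM


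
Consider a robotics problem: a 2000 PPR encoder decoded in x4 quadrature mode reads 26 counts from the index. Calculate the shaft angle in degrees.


angle = counts * 360 / (PPR*4) = 26 * 360 / 8000 = 1.1700

1.1700 degrees


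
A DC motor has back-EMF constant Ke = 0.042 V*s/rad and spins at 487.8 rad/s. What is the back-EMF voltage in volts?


V_emf = Ke * omega = 0.042*487.8 = 20.4876

20.4876 V


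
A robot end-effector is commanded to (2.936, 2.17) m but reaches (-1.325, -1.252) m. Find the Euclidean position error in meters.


dx = -1.325 - (2.936) = -4.2610, dy = -1.252 - (2.17) = -3.4220
err = sqrt(18.156121 + 11.710084) = 5.4650

5.4650 m


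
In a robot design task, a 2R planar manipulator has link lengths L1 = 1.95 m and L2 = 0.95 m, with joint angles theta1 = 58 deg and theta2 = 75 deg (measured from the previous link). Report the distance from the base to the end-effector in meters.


x = L1*cos(th1) + L2*cos(th1+th2) = 0.385444
y = L1*sin(th1) + L2*sin(th1+th2) = 2.348480
d = sqrt(x^2 + y^2) = sqrt(0.148567 + 5.515358) = 2.3799

2.3799 m


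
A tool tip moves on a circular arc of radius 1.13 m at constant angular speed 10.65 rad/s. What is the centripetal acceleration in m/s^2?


a_c = omega^2 * r = 10.65^2 * 1.13 = 128.1674

128.1674 m/s^2


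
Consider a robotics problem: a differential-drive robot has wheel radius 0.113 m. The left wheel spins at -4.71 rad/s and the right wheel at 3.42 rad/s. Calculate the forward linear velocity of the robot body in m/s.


v = r*(wR + wL)/2 = 0.113*(3.42 + -4.71)/2 = -0.0729

-0.0729 m/s


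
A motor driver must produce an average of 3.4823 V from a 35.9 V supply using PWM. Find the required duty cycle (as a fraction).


D = V_avg/V_supply = 3.4823/35.9 = 0.0970

0.0970


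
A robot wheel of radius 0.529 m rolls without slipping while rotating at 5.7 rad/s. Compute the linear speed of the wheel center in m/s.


v = omega * r = 5.7 * 0.529 = 3.0153

3.0153 m/s


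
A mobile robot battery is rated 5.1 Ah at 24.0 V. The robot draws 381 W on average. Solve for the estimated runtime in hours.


E = 5.1*24.0 = 122.4000 Wh
t = E/P = 122.4000/381 = 0.3213

0.3213 hours


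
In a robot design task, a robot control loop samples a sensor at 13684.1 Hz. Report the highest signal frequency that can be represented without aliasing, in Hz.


f_max = f_s/2 = 13684.1/2 = 6842.0500

6842.0500 Hz


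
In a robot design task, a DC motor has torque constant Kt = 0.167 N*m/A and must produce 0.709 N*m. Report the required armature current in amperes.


I = tau / Kt = 0.709/0.167 = 4.2455

4.2455 A


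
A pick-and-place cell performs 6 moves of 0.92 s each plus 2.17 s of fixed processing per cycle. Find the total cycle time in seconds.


T = 6*0.92 + 2.17 = 7.6900

7.6900 s


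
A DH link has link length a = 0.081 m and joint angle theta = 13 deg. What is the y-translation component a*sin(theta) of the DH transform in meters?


a*sin(theta) = 0.081*sin(13 deg) = 0.0182

0.0182 m
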